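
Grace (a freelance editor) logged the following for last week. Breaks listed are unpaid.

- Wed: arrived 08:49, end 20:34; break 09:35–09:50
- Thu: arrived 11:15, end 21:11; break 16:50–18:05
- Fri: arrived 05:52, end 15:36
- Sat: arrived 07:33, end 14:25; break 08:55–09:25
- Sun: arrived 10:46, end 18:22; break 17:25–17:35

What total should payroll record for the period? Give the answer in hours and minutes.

43 h 43 min

Wed: 08:49–20:34 = 11 h 45 min; less 15 min break → 11 h 30 min
Thu: 11:15–21:11 = 9 h 56 min; less 75 min break → 8 h 41 min
Fri: 05:52–15:36 = 9 h 44 min
Sat: 07:33–14:25 = 6 h 52 min; less 30 min break → 6 h 22 min
Sun: 10:46–18:22 = 7 h 36 min; less 10 min break → 7 h 26 min
Total: 11 h 30 min + 8 h 41 min + 9 h 44 min + 6 h 22 min + 7 h 26 min = 43 h 43 min.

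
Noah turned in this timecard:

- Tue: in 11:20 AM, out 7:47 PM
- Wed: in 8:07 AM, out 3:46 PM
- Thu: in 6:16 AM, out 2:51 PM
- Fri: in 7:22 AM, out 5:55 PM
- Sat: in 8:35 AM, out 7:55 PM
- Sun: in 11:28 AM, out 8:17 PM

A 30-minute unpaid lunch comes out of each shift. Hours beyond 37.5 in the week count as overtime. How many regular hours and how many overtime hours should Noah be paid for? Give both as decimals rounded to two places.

Regular 37.50 hours, overtime 14.88 hours

Tue: 11:20 AM–7:47 PM = 8 h 27 min; less 30 min break → 7 h 57 min
Wed: 8:07 AM–3:46 PM = 7 h 39 min; less 30 min break → 7 h 9 min
Thu: 6:16 AM–2:51 PM = 8 h 35 min; less 30 min break → 8 h 5 min
Fri: 7:22 AM–5:55 PM = 10 h 33 min; less 30 min break → 10 h 3 min
Sat: 8:35 AM–7:55 PM = 11 h 20 min; less 30 min break → 10 h 50 min
Sun: 11:28 AM–8:17 PM = 8 h 49 min; less 30 min break → 8 h 19 min
Total worked: 52 h 23 min = 52.38 h.
Threshold 37.5 h → overtime 14 h 53 min, regular 37 h 30 min.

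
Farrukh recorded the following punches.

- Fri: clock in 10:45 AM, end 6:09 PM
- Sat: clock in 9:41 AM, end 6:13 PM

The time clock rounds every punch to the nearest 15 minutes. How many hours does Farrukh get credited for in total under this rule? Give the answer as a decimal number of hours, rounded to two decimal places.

Fri: in 10:45 AM→10:45 AM, out 6:09 PM→6:15 PM; 7 h 30 min
Sat: in 9:41 AM→9:45 AM, out 6:13 PM→6:15 PM; 8 h 30 min
Total credited: 16 h 0 min.

16.00 hours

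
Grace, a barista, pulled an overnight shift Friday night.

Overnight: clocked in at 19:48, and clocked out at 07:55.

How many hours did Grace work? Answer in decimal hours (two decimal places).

12.12 hours

Overnight: 19:48 → midnight = 4 h 12 min; midnight → 07:55 = 7 h 55 min; span 12 h 7 min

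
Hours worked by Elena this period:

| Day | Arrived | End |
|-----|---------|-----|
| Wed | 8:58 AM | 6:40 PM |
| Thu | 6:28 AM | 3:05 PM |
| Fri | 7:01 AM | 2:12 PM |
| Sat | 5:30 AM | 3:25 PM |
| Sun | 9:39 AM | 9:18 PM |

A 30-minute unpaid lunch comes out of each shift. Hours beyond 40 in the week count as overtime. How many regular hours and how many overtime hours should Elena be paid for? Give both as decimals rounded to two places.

Regular 40.00 hours, overtime 4.57 hours

Wed: 8:58 AM–6:40 PM = 9 h 42 min; less 30 min break → 9 h 12 min
Thu: 6:28 AM–3:05 PM = 8 h 37 min; less 30 min break → 8 h 7 min
Fri: 7:01 AM–2:12 PM = 7 h 11 min; less 30 min break → 6 h 41 min
Sat: 5:30 AM–3:25 PM = 9 h 55 min; less 30 min break → 9 h 25 min
Sun: 9:39 AM–9:18 PM = 11 h 39 min; less 30 min break → 11 h 9 min
Total worked: 44 h 34 min = 44.57 h.
Threshold 40 h → overtime 4 h 34 min, regular 40 h 0 min.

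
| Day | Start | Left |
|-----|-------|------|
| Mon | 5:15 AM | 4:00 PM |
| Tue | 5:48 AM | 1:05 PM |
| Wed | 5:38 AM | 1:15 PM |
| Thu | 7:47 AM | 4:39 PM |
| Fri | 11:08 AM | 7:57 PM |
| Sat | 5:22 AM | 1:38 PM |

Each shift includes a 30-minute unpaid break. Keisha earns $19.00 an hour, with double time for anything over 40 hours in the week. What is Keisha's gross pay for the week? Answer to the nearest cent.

$1086.80

Mon: 5:15 AM–4:00 PM = 10 h 45 min; less 30 min break → 10 h 15 min
Tue: 5:48 AM–1:05 PM = 7 h 17 min; less 30 min break → 6 h 47 min
Wed: 5:38 AM–1:15 PM = 7 h 37 min; less 30 min break → 7 h 7 min
Thu: 7:47 AM–4:39 PM = 8 h 52 min; less 30 min break → 8 h 22 min
Fri: 11:08 AM–7:57 PM = 8 h 49 min; less 30 min break → 8 h 19 min
Sat: 5:22 AM–1:38 PM = 8 h 16 min; less 30 min break → 7 h 46 min
Total worked: 48 h 36 min = 2916 min.
Regular 40 h 0 min = 2400 min at $19.00/h; overtime 8 h 36 min = 516 min at $38.00/h.
Pay = (2400 × $19.00 + 516 × $38.00) ÷ 60 = $1086.80.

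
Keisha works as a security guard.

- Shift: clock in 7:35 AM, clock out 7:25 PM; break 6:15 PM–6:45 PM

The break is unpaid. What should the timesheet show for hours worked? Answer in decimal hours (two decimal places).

Shift: 7:35 AM–7:25 PM = 11 h 50 min; less 30 min break → 11 h 20 min

11.33 hours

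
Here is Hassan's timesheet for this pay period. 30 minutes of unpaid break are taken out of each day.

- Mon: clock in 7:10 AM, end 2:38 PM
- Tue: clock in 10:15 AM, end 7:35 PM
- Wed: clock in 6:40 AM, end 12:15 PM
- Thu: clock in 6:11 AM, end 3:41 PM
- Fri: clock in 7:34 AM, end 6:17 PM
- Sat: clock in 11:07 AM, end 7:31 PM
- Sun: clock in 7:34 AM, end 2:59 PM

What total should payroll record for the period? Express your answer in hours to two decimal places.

Mon: 7:10 AM–2:38 PM = 7 h 28 min; less 30 min break → 6 h 58 min
Tue: 10:15 AM–7:35 PM = 9 h 20 min; less 30 min break → 8 h 50 min
Wed: 6:40 AM–12:15 PM = 5 h 35 min; less 30 min break → 5 h 5 min
Thu: 6:11 AM–3:41 PM = 9 h 30 min; less 30 min break → 9 h 0 min
Fri: 7:34 AM–6:17 PM = 10 h 43 min; less 30 min break → 10 h 13 min
Sat: 11:07 AM–7:31 PM = 8 h 24 min; less 30 min break → 7 h 54 min
Sun: 7:34 AM–2:59 PM = 7 h 25 min; less 30 min break → 6 h 55 min
Total: 6 h 58 min + 8 h 50 min + 5 h 5 min + 9 h 0 min + 10 h 13 min + 7 h 54 min + 6 h 55 min = 54 h 55 min.

54.92 hours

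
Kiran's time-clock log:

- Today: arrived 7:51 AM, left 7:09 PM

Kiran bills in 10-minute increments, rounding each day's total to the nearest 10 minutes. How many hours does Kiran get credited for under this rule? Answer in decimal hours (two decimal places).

Today: 7:51 AM–7:09 PM = 11 h 18 min → rounds to 11 h 20 min

11.33 hours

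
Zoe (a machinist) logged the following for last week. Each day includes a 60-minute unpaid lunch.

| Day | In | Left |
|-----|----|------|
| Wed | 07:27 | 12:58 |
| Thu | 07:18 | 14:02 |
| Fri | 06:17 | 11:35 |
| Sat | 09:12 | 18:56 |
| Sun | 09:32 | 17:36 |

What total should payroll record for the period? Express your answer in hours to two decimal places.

Wed: 07:27–12:58 = 5 h 31 min; less 60 min break → 4 h 31 min
Thu: 07:18–14:02 = 6 h 44 min; less 60 min break → 5 h 44 min
Fri: 06:17–11:35 = 5 h 18 min; less 60 min break → 4 h 18 min
Sat: 09:12–18:56 = 9 h 44 min; less 60 min break → 8 h 44 min
Sun: 09:32–17:36 = 8 h 4 min; less 60 min break → 7 h 4 min
Total: 4 h 31 min + 5 h 44 min + 4 h 18 min + 8 h 44 min + 7 h 4 min = 30 h 21 min.

30.35 hours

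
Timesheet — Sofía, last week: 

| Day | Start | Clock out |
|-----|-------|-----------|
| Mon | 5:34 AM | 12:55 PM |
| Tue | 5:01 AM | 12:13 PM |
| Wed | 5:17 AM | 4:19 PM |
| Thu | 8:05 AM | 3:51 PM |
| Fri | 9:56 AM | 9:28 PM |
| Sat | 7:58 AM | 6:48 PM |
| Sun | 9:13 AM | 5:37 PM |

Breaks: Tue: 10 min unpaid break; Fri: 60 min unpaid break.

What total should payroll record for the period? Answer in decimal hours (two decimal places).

62.95 hours

Mon: 5:34 AM–12:55 PM = 7 h 21 min
Tue: 5:01 AM–12:13 PM = 7 h 12 min; less 10 min break → 7 h 2 min
Wed: 5:17 AM–4:19 PM = 11 h 2 min
Thu: 8:05 AM–3:51 PM = 7 h 46 min
Fri: 9:56 AM–9:28 PM = 11 h 32 min; less 60 min break → 10 h 32 min
Sat: 7:58 AM–6:48 PM = 10 h 50 min
Sun: 9:13 AM–5:37 PM = 8 h 24 min
Total: 7 h 21 min + 7 h 2 min + 11 h 2 min + 7 h 46 min + 10 h 32 min + 10 h 50 min + 8 h 24 min = 62 h 57 min.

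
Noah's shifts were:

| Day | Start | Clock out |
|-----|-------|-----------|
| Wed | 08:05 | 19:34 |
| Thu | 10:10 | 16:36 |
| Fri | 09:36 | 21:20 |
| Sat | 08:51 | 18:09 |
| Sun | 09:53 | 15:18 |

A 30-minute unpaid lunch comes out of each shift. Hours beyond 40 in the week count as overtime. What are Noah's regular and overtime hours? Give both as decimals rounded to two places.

Regular 40.00 hours, overtime 1.87 hours

Wed: 08:05–19:34 = 11 h 29 min; less 30 min break → 10 h 59 min
Thu: 10:10–16:36 = 6 h 26 min; less 30 min break → 5 h 56 min
Fri: 09:36–21:20 = 11 h 44 min; less 30 min break → 11 h 14 min
Sat: 08:51–18:09 = 9 h 18 min; less 30 min break → 8 h 48 min
Sun: 09:53–15:18 = 5 h 25 min; less 30 min break → 4 h 55 min
Total worked: 41 h 52 min = 41.87 h.
Threshold 40 h → overtime 1 h 52 min, regular 40 h 0 min.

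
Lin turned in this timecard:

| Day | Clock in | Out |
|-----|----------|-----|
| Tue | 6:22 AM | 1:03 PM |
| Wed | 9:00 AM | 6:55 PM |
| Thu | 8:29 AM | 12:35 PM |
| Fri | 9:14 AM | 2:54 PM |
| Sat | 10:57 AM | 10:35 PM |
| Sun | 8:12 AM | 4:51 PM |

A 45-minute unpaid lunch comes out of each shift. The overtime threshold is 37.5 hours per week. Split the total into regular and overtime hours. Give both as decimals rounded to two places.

Tue: 6:22 AM–1:03 PM = 6 h 41 min; less 45 min break → 5 h 56 min
Wed: 9:00 AM–6:55 PM = 9 h 55 min; less 45 min break → 9 h 10 min
Thu: 8:29 AM–12:35 PM = 4 h 6 min; less 45 min break → 3 h 21 min
Fri: 9:14 AM–2:54 PM = 5 h 40 min; less 45 min break → 4 h 55 min
Sat: 10:57 AM–10:35 PM = 11 h 38 min; less 45 min break → 10 h 53 min
Sun: 8:12 AM–4:51 PM = 8 h 39 min; less 45 min break → 7 h 54 min
Total worked: 42 h 9 min = 42.15 h.
Threshold 37.5 h → overtime 4 h 39 min, regular 37 h 30 min.

Regular 37.50 hours, overtime 4.65 hours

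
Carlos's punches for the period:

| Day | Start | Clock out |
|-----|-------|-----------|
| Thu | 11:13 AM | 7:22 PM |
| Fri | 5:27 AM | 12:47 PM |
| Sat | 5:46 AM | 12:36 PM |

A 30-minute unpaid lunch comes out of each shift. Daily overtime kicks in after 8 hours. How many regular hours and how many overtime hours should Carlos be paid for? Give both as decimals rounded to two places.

Thu: 11:13 AM–7:22 PM = 8 h 9 min; less 30 min break → 7 h 39 min
Fri: 5:27 AM–12:47 PM = 7 h 20 min; less 30 min break → 6 h 50 min
Sat: 5:46 AM–12:36 PM = 6 h 50 min; less 30 min break → 6 h 20 min
Thu reg 7 h 39 min / OT 0 h 0 min; Fri reg 6 h 50 min / OT 0 h 0 min; Sat reg 6 h 20 min / OT 0 h 0 min.
Totals: regular 20 h 49 min, overtime 0 h 0 min.

Regular 20.82 hours, overtime 0.00 hours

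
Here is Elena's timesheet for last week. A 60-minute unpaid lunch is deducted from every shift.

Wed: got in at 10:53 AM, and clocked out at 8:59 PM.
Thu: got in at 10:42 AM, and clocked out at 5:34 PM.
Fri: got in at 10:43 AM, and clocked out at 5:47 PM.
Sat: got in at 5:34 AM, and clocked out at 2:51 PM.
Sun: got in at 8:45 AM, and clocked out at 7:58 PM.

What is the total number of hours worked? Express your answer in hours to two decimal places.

39.53 hours

Wed: 10:53 AM–8:59 PM = 10 h 6 min; less 60 min break → 9 h 6 min
Thu: 10:42 AM–5:34 PM = 6 h 52 min; less 60 min break → 5 h 52 min
Fri: 10:43 AM–5:47 PM = 7 h 4 min; less 60 min break → 6 h 4 min
Sat: 5:34 AM–2:51 PM = 9 h 17 min; less 60 min break → 8 h 17 min
Sun: 8:45 AM–7:58 PM = 11 h 13 min; less 60 min break → 10 h 13 min
Total: 9 h 6 min + 5 h 52 min + 6 h 4 min + 8 h 17 min + 10 h 13 min = 39 h 32 min.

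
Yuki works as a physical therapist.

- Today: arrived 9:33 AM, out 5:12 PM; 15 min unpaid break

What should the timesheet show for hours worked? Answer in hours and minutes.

Today: 9:33 AM–5:12 PM = 7 h 39 min; less 15 min break → 7 h 24 min

7 h 24 min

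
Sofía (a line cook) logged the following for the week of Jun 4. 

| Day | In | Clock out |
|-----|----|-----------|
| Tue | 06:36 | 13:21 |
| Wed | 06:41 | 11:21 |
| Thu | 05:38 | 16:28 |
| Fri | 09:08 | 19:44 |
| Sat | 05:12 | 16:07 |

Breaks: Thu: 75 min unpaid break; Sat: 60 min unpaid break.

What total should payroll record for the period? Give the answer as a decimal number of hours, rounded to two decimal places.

41.52 hours

Tue: 06:36–13:21 = 6 h 45 min
Wed: 06:41–11:21 = 4 h 40 min
Thu: 05:38–16:28 = 10 h 50 min; less 75 min break → 9 h 35 min
Fri: 09:08–19:44 = 10 h 36 min
Sat: 05:12–16:07 = 10 h 55 min; less 60 min break → 9 h 55 min
Total: 6 h 45 min + 4 h 40 min + 9 h 35 min + 10 h 36 min + 9 h 55 min = 41 h 31 min.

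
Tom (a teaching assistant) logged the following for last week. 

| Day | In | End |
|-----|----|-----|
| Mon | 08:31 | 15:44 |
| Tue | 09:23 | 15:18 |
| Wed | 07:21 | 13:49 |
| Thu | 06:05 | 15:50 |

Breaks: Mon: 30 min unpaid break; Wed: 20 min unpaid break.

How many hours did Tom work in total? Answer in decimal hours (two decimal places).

28.52 hours

Mon: 08:31–15:44 = 7 h 13 min; less 30 min break → 6 h 43 min
Tue: 09:23–15:18 = 5 h 55 min
Wed: 07:21–13:49 = 6 h 28 min; less 20 min break → 6 h 8 min
Thu: 06:05–15:50 = 9 h 45 min
Total: 6 h 43 min + 5 h 55 min + 6 h 8 min + 9 h 45 min = 28 h 31 min.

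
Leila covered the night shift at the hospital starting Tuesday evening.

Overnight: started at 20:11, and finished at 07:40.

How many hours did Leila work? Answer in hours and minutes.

Overnight: 20:11 → midnight = 3 h 49 min; midnight → 07:40 = 7 h 40 min; span 11 h 29 min

11 h 29 min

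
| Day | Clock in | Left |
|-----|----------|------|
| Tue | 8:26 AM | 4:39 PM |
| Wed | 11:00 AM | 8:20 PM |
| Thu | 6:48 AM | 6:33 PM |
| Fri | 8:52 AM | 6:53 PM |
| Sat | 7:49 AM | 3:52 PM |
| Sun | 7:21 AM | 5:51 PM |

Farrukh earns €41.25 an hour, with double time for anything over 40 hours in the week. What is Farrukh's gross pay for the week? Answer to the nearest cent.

€3124.00

Tue: 8:26 AM–4:39 PM = 8 h 13 min
Wed: 11:00 AM–8:20 PM = 9 h 20 min
Thu: 6:48 AM–6:33 PM = 11 h 45 min
Fri: 8:52 AM–6:53 PM = 10 h 1 min
Sat: 7:49 AM–3:52 PM = 8 h 3 min
Sun: 7:21 AM–5:51 PM = 10 h 30 min
Total worked: 57 h 52 min = 3472 min.
Regular 40 h 0 min = 2400 min at €41.25/h; overtime 17 h 52 min = 1072 min at €82.50/h.
Pay = (2400 × €41.25 + 1072 × €82.50) ÷ 60 = €3124.00.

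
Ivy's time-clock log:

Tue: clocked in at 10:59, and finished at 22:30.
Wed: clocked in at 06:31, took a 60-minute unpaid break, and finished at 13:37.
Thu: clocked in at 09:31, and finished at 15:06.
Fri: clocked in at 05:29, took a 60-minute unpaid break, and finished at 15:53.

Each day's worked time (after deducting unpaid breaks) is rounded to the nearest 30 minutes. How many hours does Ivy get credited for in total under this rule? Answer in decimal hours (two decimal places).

32.50 hours

Tue: 10:59–22:30 = 11 h 31 min → rounds to 11 h 30 min
Wed: 06:31–13:37 = 7 h 6 min − 60 min = 6 h 6 min → rounds to 6 h 0 min
Thu: 09:31–15:06 = 5 h 35 min → rounds to 5 h 30 min
Fri: 05:29–15:53 = 10 h 24 min − 60 min = 9 h 24 min → rounds to 9 h 30 min
Total credited: 32 h 30 min.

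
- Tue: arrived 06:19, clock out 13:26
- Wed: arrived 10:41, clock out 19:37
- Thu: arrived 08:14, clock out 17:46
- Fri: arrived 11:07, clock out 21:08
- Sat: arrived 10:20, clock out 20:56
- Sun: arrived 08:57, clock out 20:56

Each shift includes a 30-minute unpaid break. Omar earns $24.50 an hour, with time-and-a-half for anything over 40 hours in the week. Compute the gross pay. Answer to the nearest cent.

Tue: 06:19–13:26 = 7 h 7 min; less 30 min break → 6 h 37 min
Wed: 10:41–19:37 = 8 h 56 min; less 30 min break → 8 h 26 min
Thu: 08:14–17:46 = 9 h 32 min; less 30 min break → 9 h 2 min
Fri: 11:07–21:08 = 10 h 1 min; less 30 min break → 9 h 31 min
Sat: 10:20–20:56 = 10 h 36 min; less 30 min break → 10 h 6 min
Sun: 08:57–20:56 = 11 h 59 min; less 30 min break → 11 h 29 min
Total worked: 55 h 11 min = 3311 min.
Regular 40 h 0 min = 2400 min at $24.50/h; overtime 15 h 11 min = 911 min at $36.75/h.
Pay = (2400 × $24.50 + 911 × $36.75) ÷ 60 = $1537.99.

$1537.99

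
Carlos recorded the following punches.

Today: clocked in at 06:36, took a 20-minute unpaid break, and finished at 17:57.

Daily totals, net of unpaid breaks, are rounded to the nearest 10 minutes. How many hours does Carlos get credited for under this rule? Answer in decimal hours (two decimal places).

Today: 06:36–17:57 = 11 h 21 min − 20 min = 11 h 1 min → rounds to 11 h 0 min

11.00 hours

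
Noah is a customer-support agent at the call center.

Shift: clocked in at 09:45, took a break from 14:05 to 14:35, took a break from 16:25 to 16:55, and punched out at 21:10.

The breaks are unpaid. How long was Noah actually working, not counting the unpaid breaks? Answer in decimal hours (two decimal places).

10.42 hours

Shift: 09:45–21:10 = 11 h 25 min; less 60 min break → 10 h 25 min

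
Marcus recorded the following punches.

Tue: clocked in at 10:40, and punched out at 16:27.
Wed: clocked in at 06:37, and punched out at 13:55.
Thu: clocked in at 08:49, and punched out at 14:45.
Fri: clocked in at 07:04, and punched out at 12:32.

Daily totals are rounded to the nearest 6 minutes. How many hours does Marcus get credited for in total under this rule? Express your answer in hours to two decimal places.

24.50 hours

Tue: 10:40–16:27 = 5 h 47 min → rounds to 5 h 48 min
Wed: 06:37–13:55 = 7 h 18 min → rounds to 7 h 18 min
Thu: 08:49–14:45 = 5 h 56 min → rounds to 5 h 54 min
Fri: 07:04–12:32 = 5 h 28 min → rounds to 5 h 30 min
Total credited: 24 h 30 min.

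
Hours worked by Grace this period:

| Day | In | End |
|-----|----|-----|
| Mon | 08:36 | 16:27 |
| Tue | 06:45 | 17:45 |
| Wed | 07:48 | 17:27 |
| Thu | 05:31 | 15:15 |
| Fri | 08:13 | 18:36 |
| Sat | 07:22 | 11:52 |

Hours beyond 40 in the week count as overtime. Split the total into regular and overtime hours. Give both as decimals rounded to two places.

Regular 40.00 hours, overtime 13.12 hours

Mon: 08:36–16:27 = 7 h 51 min
Tue: 06:45–17:45 = 11 h 0 min
Wed: 07:48–17:27 = 9 h 39 min
Thu: 05:31–15:15 = 9 h 44 min
Fri: 08:13–18:36 = 10 h 23 min
Sat: 07:22–11:52 = 4 h 30 min
Total worked: 53 h 7 min = 53.12 h.
Threshold 40 h → overtime 13 h 7 min, regular 40 h 0 min.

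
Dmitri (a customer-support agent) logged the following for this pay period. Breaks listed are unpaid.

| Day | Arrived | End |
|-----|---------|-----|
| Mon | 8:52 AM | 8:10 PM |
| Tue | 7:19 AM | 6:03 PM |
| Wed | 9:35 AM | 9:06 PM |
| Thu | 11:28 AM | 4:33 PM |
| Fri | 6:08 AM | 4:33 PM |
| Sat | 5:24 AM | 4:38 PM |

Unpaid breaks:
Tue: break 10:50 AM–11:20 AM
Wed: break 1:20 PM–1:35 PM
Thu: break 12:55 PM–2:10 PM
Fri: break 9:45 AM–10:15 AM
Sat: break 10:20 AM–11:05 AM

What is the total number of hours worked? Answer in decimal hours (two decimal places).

57.03 hours

Mon: 8:52 AM–8:10 PM = 11 h 18 min
Tue: 7:19 AM–6:03 PM = 10 h 44 min; less 30 min break → 10 h 14 min
Wed: 9:35 AM–9:06 PM = 11 h 31 min; less 15 min break → 11 h 16 min
Thu: 11:28 AM–4:33 PM = 5 h 5 min; less 75 min break → 3 h 50 min
Fri: 6:08 AM–4:33 PM = 10 h 25 min; less 30 min break → 9 h 55 min
Sat: 5:24 AM–4:38 PM = 11 h 14 min; less 45 min break → 10 h 29 min
Total: 11 h 18 min + 10 h 14 min + 11 h 16 min + 3 h 50 min + 9 h 55 min + 10 h 29 min = 57 h 2 min.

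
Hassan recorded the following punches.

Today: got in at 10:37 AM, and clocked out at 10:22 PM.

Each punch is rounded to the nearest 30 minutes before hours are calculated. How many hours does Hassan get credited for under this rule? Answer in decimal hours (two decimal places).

12.00 hours

Today: in 10:37 AM→10:30 AM, out 10:22 PM→10:30 PM; 12 h 0 min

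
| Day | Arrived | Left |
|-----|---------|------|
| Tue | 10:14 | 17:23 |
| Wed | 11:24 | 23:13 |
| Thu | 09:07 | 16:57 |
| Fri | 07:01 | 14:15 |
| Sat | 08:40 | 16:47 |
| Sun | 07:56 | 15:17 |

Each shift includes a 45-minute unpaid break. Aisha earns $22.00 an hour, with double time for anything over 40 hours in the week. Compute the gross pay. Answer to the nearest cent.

Tue: 10:14–17:23 = 7 h 9 min; less 45 min break → 6 h 24 min
Wed: 11:24–23:13 = 11 h 49 min; less 45 min break → 11 h 4 min
Thu: 09:07–16:57 = 7 h 50 min; less 45 min break → 7 h 5 min
Fri: 07:01–14:15 = 7 h 14 min; less 45 min break → 6 h 29 min
Sat: 08:40–16:47 = 8 h 7 min; less 45 min break → 7 h 22 min
Sun: 07:56–15:17 = 7 h 21 min; less 45 min break → 6 h 36 min
Total worked: 45 h 0 min = 2700 min.
Regular 40 h 0 min = 2400 min at $22.00/h; overtime 5 h 0 min = 300 min at $44.00/h.
Pay = (2400 × $22.00 + 300 × $44.00) ÷ 60 = $1100.00.

$1100.00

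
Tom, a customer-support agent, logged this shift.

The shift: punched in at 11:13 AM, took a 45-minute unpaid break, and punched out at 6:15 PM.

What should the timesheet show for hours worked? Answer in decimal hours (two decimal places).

6.28 hours

The shift: 11:13 AM–6:15 PM = 7 h 2 min; less 45 min break → 6 h 17 min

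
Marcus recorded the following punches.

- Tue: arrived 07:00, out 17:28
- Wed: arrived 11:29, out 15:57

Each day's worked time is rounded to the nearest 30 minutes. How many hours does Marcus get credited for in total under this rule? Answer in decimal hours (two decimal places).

Tue: 07:00–17:28 = 10 h 28 min → rounds to 10 h 30 min
Wed: 11:29–15:57 = 4 h 28 min → rounds to 4 h 30 min
Total credited: 15 h 0 min.

15.00 hours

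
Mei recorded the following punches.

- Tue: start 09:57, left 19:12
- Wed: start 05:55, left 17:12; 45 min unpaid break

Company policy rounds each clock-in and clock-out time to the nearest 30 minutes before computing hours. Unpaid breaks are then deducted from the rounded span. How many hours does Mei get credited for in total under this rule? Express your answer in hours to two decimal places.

19.25 hours

Tue: in 09:57→10:00, out 19:12→19:00; 9 h 0 min
Wed: in 05:55→06:00, out 17:12→17:00; 11 h 0 min − 45 min = 10 h 15 min
Total credited: 19 h 15 min.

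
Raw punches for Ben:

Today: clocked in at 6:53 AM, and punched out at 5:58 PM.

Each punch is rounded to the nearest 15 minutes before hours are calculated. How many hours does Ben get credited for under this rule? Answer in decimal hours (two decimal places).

Today: in 6:53 AM→7:00 AM, out 5:58 PM→6:00 PM; 11 h 0 min

11.00 hours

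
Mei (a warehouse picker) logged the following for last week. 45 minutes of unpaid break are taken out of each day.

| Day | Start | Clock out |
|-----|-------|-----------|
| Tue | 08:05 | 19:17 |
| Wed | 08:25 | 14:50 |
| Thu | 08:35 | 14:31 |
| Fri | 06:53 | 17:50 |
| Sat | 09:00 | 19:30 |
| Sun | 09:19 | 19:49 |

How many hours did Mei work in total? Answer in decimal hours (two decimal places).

51.00 hours

Tue: 08:05–19:17 = 11 h 12 min; less 45 min break → 10 h 27 min
Wed: 08:25–14:50 = 6 h 25 min; less 45 min break → 5 h 40 min
Thu: 08:35–14:31 = 5 h 56 min; less 45 min break → 5 h 11 min
Fri: 06:53–17:50 = 10 h 57 min; less 45 min break → 10 h 12 min
Sat: 09:00–19:30 = 10 h 30 min; less 45 min break → 9 h 45 min
Sun: 09:19–19:49 = 10 h 30 min; less 45 min break → 9 h 45 min
Total: 10 h 27 min + 5 h 40 min + 5 h 11 min + 10 h 12 min + 9 h 45 min + 9 h 45 min = 51 h 0 min.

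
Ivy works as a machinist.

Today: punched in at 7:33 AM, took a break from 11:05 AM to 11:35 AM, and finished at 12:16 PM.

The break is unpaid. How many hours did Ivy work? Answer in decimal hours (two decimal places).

Today: 7:33 AM–12:16 PM = 4 h 43 min; less 30 min break → 4 h 13 min

4.22 hours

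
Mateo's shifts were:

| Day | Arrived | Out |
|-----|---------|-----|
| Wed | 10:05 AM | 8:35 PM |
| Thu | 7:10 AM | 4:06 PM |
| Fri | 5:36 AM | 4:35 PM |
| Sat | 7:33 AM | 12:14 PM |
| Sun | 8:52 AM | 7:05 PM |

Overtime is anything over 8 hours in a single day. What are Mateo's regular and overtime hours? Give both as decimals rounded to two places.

Wed: 10:05 AM–8:35 PM = 10 h 30 min
Thu: 7:10 AM–4:06 PM = 8 h 56 min
Fri: 5:36 AM–4:35 PM = 10 h 59 min
Sat: 7:33 AM–12:14 PM = 4 h 41 min
Sun: 8:52 AM–7:05 PM = 10 h 13 min
Wed reg 8 h 0 min / OT 2 h 30 min; Thu reg 8 h 0 min / OT 0 h 56 min; Fri reg 8 h 0 min / OT 2 h 59 min; Sat reg 4 h 41 min / OT 0 h 0 min; Sun reg 8 h 0 min / OT 2 h 13 min.
Totals: regular 36 h 41 min, overtime 8 h 38 min.

Regular 36.68 hours, overtime 8.63 hours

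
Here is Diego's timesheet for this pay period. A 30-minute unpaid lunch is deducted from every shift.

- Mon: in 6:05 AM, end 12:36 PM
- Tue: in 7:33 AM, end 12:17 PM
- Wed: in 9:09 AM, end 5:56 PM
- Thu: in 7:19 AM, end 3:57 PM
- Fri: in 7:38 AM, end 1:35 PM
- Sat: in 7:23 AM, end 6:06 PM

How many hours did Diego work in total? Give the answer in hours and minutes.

Mon: 6:05 AM–12:36 PM = 6 h 31 min; less 30 min break → 6 h 1 min
Tue: 7:33 AM–12:17 PM = 4 h 44 min; less 30 min break → 4 h 14 min
Wed: 9:09 AM–5:56 PM = 8 h 47 min; less 30 min break → 8 h 17 min
Thu: 7:19 AM–3:57 PM = 8 h 38 min; less 30 min break → 8 h 8 min
Fri: 7:38 AM–1:35 PM = 5 h 57 min; less 30 min break → 5 h 27 min
Sat: 7:23 AM–6:06 PM = 10 h 43 min; less 30 min break → 10 h 13 min
Total: 6 h 1 min + 4 h 14 min + 8 h 17 min + 8 h 8 min + 5 h 27 min + 10 h 13 min = 42 h 20 min.

42 h 20 min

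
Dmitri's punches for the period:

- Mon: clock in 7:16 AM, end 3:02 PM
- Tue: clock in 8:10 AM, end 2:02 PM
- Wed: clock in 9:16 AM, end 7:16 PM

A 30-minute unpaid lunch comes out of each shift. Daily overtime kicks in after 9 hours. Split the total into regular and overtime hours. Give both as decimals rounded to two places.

Regular 21.63 hours, overtime 0.50 hours

Mon: 7:16 AM–3:02 PM = 7 h 46 min; less 30 min break → 7 h 16 min
Tue: 8:10 AM–2:02 PM = 5 h 52 min; less 30 min break → 5 h 22 min
Wed: 9:16 AM–7:16 PM = 10 h 0 min; less 30 min break → 9 h 30 min
Mon reg 7 h 16 min / OT 0 h 0 min; Tue reg 5 h 22 min / OT 0 h 0 min; Wed reg 9 h 0 min / OT 0 h 30 min.
Totals: regular 21 h 38 min, overtime 0 h 30 min.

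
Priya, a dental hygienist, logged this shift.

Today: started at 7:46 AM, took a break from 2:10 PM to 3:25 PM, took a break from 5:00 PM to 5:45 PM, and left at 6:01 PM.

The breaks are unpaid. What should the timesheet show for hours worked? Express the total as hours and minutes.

Today: 7:46 AM–6:01 PM = 10 h 15 min; less 120 min break → 8 h 15 min

8 h 15 min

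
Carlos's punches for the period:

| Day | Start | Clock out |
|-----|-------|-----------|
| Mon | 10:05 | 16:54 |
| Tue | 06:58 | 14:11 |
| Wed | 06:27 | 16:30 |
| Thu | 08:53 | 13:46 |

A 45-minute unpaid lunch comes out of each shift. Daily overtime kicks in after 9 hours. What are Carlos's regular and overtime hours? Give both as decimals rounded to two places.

Mon: 10:05–16:54 = 6 h 49 min; less 45 min break → 6 h 4 min
Tue: 06:58–14:11 = 7 h 13 min; less 45 min break → 6 h 28 min
Wed: 06:27–16:30 = 10 h 3 min; less 45 min break → 9 h 18 min
Thu: 08:53–13:46 = 4 h 53 min; less 45 min break → 4 h 8 min
Mon reg 6 h 4 min / OT 0 h 0 min; Tue reg 6 h 28 min / OT 0 h 0 min; Wed reg 9 h 0 min / OT 0 h 18 min; Thu reg 4 h 8 min / OT 0 h 0 min.
Totals: regular 25 h 40 min, overtime 0 h 18 min.

Regular 25.67 hours, overtime 0.30 hours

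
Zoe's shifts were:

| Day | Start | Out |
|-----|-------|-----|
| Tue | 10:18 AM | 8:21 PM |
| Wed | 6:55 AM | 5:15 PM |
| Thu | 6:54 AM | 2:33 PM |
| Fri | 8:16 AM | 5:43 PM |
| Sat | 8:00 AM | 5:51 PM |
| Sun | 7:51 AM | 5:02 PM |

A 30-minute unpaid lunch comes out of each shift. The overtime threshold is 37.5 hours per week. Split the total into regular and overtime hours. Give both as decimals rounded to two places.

Regular 37.50 hours, overtime 16.02 hours

Tue: 10:18 AM–8:21 PM = 10 h 3 min; less 30 min break → 9 h 33 min
Wed: 6:55 AM–5:15 PM = 10 h 20 min; less 30 min break → 9 h 50 min
Thu: 6:54 AM–2:33 PM = 7 h 39 min; less 30 min break → 7 h 9 min
Fri: 8:16 AM–5:43 PM = 9 h 27 min; less 30 min break → 8 h 57 min
Sat: 8:00 AM–5:51 PM = 9 h 51 min; less 30 min break → 9 h 21 min
Sun: 7:51 AM–5:02 PM = 9 h 11 min; less 30 min break → 8 h 41 min
Total worked: 53 h 31 min = 53.52 h.
Threshold 37.5 h → overtime 16 h 1 min, regular 37 h 30 min.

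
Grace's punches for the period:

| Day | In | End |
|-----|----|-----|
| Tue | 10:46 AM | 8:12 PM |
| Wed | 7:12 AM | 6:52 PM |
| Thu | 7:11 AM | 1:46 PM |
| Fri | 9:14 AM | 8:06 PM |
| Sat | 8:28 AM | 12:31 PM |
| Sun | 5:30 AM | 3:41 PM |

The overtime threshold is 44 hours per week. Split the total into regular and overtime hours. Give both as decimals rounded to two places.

Tue: 10:46 AM–8:12 PM = 9 h 26 min
Wed: 7:12 AM–6:52 PM = 11 h 40 min
Thu: 7:11 AM–1:46 PM = 6 h 35 min
Fri: 9:14 AM–8:06 PM = 10 h 52 min
Sat: 8:28 AM–12:31 PM = 4 h 3 min
Sun: 5:30 AM–3:41 PM = 10 h 11 min
Total worked: 52 h 47 min = 52.78 h.
Threshold 44 h → overtime 8 h 47 min, regular 44 h 0 min.

Regular 44.00 hours, overtime 8.78 hours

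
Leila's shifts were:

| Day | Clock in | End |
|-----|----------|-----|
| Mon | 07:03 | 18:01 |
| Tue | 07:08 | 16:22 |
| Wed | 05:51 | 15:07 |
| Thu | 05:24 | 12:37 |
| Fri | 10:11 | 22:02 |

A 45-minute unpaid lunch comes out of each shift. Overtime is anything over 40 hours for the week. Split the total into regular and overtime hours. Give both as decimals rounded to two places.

Regular 40.00 hours, overtime 4.78 hours

Mon: 07:03–18:01 = 10 h 58 min; less 45 min break → 10 h 13 min
Tue: 07:08–16:22 = 9 h 14 min; less 45 min break → 8 h 29 min
Wed: 05:51–15:07 = 9 h 16 min; less 45 min break → 8 h 31 min
Thu: 05:24–12:37 = 7 h 13 min; less 45 min break → 6 h 28 min
Fri: 10:11–22:02 = 11 h 51 min; less 45 min break → 11 h 6 min
Total worked: 44 h 47 min = 44.78 h.
Threshold 40 h → overtime 4 h 47 min, regular 40 h 0 min.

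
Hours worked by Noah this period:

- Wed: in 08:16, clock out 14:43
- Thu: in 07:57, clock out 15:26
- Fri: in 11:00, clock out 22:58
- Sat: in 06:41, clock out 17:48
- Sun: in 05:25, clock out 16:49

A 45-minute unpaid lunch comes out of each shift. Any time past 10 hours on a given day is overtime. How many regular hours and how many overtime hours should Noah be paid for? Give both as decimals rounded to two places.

Wed: 08:16–14:43 = 6 h 27 min; less 45 min break → 5 h 42 min
Thu: 07:57–15:26 = 7 h 29 min; less 45 min break → 6 h 44 min
Fri: 11:00–22:58 = 11 h 58 min; less 45 min break → 11 h 13 min
Sat: 06:41–17:48 = 11 h 7 min; less 45 min break → 10 h 22 min
Sun: 05:25–16:49 = 11 h 24 min; less 45 min break → 10 h 39 min
Wed reg 5 h 42 min / OT 0 h 0 min; Thu reg 6 h 44 min / OT 0 h 0 min; Fri reg 10 h 0 min / OT 1 h 13 min; Sat reg 10 h 0 min / OT 0 h 22 min; Sun reg 10 h 0 min / OT 0 h 39 min.
Totals: regular 42 h 26 min, overtime 2 h 14 min.

Regular 42.43 hours, overtime 2.23 hours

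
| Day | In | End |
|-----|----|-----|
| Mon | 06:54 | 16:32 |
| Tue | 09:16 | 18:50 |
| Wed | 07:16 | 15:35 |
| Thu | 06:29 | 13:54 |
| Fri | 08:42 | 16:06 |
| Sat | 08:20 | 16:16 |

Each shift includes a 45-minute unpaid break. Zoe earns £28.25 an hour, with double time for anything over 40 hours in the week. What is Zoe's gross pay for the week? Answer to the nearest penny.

£1455.82

Mon: 06:54–16:32 = 9 h 38 min; less 45 min break → 8 h 53 min
Tue: 09:16–18:50 = 9 h 34 min; less 45 min break → 8 h 49 min
Wed: 07:16–15:35 = 8 h 19 min; less 45 min break → 7 h 34 min
Thu: 06:29–13:54 = 7 h 25 min; less 45 min break → 6 h 40 min
Fri: 08:42–16:06 = 7 h 24 min; less 45 min break → 6 h 39 min
Sat: 08:20–16:16 = 7 h 56 min; less 45 min break → 7 h 11 min
Total worked: 45 h 46 min = 2746 min.
Regular 40 h 0 min = 2400 min at £28.25/h; overtime 5 h 46 min = 346 min at £56.50/h.
Pay = (2400 × £28.25 + 346 × £56.50) ÷ 60 = £1455.82.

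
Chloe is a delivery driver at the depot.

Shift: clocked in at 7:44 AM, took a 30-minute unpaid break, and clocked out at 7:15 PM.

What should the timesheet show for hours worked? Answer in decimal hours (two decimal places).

11.02 hours

Shift: 7:44 AM–7:15 PM = 11 h 31 min; less 30 min break → 11 h 1 min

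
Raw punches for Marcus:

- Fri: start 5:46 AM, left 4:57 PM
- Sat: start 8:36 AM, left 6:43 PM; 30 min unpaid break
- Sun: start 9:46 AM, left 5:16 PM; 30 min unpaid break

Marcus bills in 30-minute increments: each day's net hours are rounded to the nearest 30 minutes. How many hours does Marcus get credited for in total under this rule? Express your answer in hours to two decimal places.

27.50 hours

Fri: 5:46 AM–4:57 PM = 11 h 11 min → rounds to 11 h 0 min
Sat: 8:36 AM–6:43 PM = 10 h 7 min − 30 min = 9 h 37 min → rounds to 9 h 30 min
Sun: 9:46 AM–5:16 PM = 7 h 30 min − 30 min = 7 h 0 min → rounds to 7 h 0 min
Total credited: 27 h 30 min.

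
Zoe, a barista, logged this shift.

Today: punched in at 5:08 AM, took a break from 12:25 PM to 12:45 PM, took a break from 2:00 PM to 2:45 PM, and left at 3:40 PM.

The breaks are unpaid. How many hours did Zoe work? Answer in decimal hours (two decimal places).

9.45 hours

Today: 5:08 AM–3:40 PM = 10 h 32 min; less 65 min break → 9 h 27 min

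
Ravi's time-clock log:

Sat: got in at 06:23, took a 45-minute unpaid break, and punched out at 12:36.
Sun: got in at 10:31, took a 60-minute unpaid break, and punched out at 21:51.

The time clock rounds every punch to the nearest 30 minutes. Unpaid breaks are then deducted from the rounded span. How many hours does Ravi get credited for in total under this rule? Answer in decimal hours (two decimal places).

Sat: in 06:23→06:30, out 12:36→12:30; 6 h 0 min − 45 min = 5 h 15 min
Sun: in 10:31→10:30, out 21:51→22:00; 11 h 30 min − 60 min = 10 h 30 min
Total credited: 15 h 45 min.

15.75 hours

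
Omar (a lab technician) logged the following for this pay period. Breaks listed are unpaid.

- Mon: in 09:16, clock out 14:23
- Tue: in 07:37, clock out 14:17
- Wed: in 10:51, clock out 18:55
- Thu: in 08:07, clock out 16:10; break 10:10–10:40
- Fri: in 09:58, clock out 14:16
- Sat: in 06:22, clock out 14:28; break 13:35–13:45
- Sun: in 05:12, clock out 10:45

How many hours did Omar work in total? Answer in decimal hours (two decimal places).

45.18 hours

Mon: 09:16–14:23 = 5 h 7 min
Tue: 07:37–14:17 = 6 h 40 min
Wed: 10:51–18:55 = 8 h 4 min
Thu: 08:07–16:10 = 8 h 3 min; less 30 min break → 7 h 33 min
Fri: 09:58–14:16 = 4 h 18 min
Sat: 06:22–14:28 = 8 h 6 min; less 10 min break → 7 h 56 min
Sun: 05:12–10:45 = 5 h 33 min
Total: 5 h 7 min + 6 h 40 min + 8 h 4 min + 7 h 33 min + 4 h 18 min + 7 h 56 min + 5 h 33 min = 45 h 11 min.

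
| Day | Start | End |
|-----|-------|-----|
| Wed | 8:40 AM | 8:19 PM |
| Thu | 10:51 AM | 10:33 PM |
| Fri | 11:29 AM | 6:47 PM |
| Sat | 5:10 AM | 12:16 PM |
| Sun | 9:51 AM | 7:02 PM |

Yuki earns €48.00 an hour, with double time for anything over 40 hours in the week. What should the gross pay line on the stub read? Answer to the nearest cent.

Wed: 8:40 AM–8:19 PM = 11 h 39 min
Thu: 10:51 AM–10:33 PM = 11 h 42 min
Fri: 11:29 AM–6:47 PM = 7 h 18 min
Sat: 5:10 AM–12:16 PM = 7 h 6 min
Sun: 9:51 AM–7:02 PM = 9 h 11 min
Total worked: 46 h 56 min = 2816 min.
Regular 40 h 0 min = 2400 min at €48.00/h; overtime 6 h 56 min = 416 min at €96.00/h.
Pay = (2400 × €48.00 + 416 × €96.00) ÷ 60 = €2585.60.

€2585.60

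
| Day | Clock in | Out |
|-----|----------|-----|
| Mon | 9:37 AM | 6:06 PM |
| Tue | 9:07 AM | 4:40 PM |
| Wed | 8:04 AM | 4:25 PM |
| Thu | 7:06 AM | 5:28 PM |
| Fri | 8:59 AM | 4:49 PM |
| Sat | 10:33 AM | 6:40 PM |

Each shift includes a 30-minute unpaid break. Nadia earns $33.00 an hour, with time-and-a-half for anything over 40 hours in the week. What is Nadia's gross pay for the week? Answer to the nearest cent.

Mon: 9:37 AM–6:06 PM = 8 h 29 min; less 30 min break → 7 h 59 min
Tue: 9:07 AM–4:40 PM = 7 h 33 min; less 30 min break → 7 h 3 min
Wed: 8:04 AM–4:25 PM = 8 h 21 min; less 30 min break → 7 h 51 min
Thu: 7:06 AM–5:28 PM = 10 h 22 min; less 30 min break → 9 h 52 min
Fri: 8:59 AM–4:49 PM = 7 h 50 min; less 30 min break → 7 h 20 min
Sat: 10:33 AM–6:40 PM = 8 h 7 min; less 30 min break → 7 h 37 min
Total worked: 47 h 42 min = 2862 min.
Regular 40 h 0 min = 2400 min at $33.00/h; overtime 7 h 42 min = 462 min at $49.50/h.
Pay = (2400 × $33.00 + 462 × $49.50) ÷ 60 = $1701.15.

$1701.15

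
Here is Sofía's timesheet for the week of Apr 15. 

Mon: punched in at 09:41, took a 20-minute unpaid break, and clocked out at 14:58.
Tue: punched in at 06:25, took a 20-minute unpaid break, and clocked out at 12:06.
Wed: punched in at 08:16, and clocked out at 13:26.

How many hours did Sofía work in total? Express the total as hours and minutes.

Mon: 09:41–14:58 = 5 h 17 min; less 20 min break → 4 h 57 min
Tue: 06:25–12:06 = 5 h 41 min; less 20 min break → 5 h 21 min
Wed: 08:16–13:26 = 5 h 10 min
Total: 4 h 57 min + 5 h 21 min + 5 h 10 min = 15 h 28 min.

15 h 28 min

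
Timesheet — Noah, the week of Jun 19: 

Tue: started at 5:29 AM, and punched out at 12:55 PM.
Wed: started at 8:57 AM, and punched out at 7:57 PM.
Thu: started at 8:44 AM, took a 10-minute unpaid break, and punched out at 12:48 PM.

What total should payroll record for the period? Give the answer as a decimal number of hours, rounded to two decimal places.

22.33 hours

Tue: 5:29 AM–12:55 PM = 7 h 26 min
Wed: 8:57 AM–7:57 PM = 11 h 0 min
Thu: 8:44 AM–12:48 PM = 4 h 4 min; less 10 min break → 3 h 54 min
Total: 7 h 26 min + 11 h 0 min + 3 h 54 min = 22 h 20 min.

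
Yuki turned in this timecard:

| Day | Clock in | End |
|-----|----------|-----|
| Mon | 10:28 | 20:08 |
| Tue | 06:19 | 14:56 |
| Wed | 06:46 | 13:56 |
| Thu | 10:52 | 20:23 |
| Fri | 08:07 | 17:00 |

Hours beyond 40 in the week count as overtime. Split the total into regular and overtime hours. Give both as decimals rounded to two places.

Regular 40.00 hours, overtime 3.85 hours

Mon: 10:28–20:08 = 9 h 40 min
Tue: 06:19–14:56 = 8 h 37 min
Wed: 06:46–13:56 = 7 h 10 min
Thu: 10:52–20:23 = 9 h 31 min
Fri: 08:07–17:00 = 8 h 53 min
Total worked: 43 h 51 min = 43.85 h.
Threshold 40 h → overtime 3 h 51 min, regular 40 h 0 min.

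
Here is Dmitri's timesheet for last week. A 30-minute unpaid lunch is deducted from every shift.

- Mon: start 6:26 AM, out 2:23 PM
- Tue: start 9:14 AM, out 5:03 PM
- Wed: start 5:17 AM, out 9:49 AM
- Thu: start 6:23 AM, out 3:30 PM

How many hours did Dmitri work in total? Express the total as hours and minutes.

Mon: 6:26 AM–2:23 PM = 7 h 57 min; less 30 min break → 7 h 27 min
Tue: 9:14 AM–5:03 PM = 7 h 49 min; less 30 min break → 7 h 19 min
Wed: 5:17 AM–9:49 AM = 4 h 32 min; less 30 min break → 4 h 2 min
Thu: 6:23 AM–3:30 PM = 9 h 7 min; less 30 min break → 8 h 37 min
Total: 7 h 27 min + 7 h 19 min + 4 h 2 min + 8 h 37 min = 27 h 25 min.

27 h 25 min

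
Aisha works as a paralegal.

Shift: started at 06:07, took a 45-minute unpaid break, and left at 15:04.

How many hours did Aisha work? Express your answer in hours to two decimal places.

8.20 hours

Shift: 06:07–15:04 = 8 h 57 min; less 45 min break → 8 h 12 min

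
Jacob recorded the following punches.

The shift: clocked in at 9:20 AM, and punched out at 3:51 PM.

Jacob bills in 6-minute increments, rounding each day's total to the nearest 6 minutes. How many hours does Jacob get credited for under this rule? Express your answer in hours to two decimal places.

The shift: 9:20 AM–3:51 PM = 6 h 31 min → rounds to 6 h 30 min

6.50 hours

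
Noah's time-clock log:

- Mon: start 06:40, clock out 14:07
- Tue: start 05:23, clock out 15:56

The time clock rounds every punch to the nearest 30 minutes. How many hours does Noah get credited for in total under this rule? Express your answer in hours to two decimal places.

Mon: in 06:40→06:30, out 14:07→14:00; 7 h 30 min
Tue: in 05:23→05:30, out 15:56→16:00; 10 h 30 min
Total credited: 18 h 0 min.

18.00 hours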